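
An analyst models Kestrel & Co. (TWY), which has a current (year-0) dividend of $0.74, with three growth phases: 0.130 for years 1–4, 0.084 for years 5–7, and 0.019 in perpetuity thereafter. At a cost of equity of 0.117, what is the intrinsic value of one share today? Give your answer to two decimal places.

Three-stage DDM. Project D₁…D_7; terminal Gordon value at t=7 with g = 0.019; discount at r = 0.117.
D_1 = 0.8362
D_2 = 0.9449
D_3 = 1.0677
D_4 = 1.2066
D_5 = 1.3079
D_6 = 1.4178
D_7 = 1.5369
TV_7 = 1.5661/(0.117−0.019) = 15.9802
P₀ = Σ Dₜ/(1+r)ᵗ + TV_7/(1+r)^7 = 12.6032

$12.60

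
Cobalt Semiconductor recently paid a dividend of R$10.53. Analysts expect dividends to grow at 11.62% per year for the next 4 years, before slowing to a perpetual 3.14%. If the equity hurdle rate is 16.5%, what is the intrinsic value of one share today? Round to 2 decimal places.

R$106.39

Two-stage DDM. Project D₁…D_4 at 0.1162, terminal growth 0.0314, discount at r = 0.165.
D_1 = 11.7536
D_2 = 13.1194
D_3 = 14.6438
D_4 = 16.3454
Terminal value at t=4: TV = D_5/(r−g) = 16.8587/(0.165−0.0314) = 126.1877
P₀ = 11.7536/(1+0.165)^1 + 13.1194/(1+0.165)^2 + 14.6438/(1+0.165)^3 + 16.3454/(1+0.165)^4 + 126.1877/(1+0.165)^4 = 106.3937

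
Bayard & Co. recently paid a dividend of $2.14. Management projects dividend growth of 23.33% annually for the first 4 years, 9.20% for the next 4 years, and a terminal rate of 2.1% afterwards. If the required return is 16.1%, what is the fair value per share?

$34.91

Three-stage DDM. Project D₁…D_8; terminal Gordon value at t=8 with g = 0.021; discount at r = 0.161.
D_1 = 2.6393
D_2 = 3.2550
D_3 = 4.0144
D_4 = 4.9510
D_5 = 5.4064
D_6 = 5.9038
D_7 = 6.4470
D_8 = 7.0401
TV_8 = 7.1879/(0.161−0.021) = 51.3425
P₀ = Σ Dₜ/(1+r)ᵗ + TV_8/(1+r)^8 = 34.9052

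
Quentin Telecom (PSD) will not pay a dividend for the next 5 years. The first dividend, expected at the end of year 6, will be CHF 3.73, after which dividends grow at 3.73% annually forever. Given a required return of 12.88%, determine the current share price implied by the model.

CHF 22.24

Deferred-dividend DDM. At t=5 the remaining stream is a growing perpetuity with first payment D_6 = 3.73.
V_5 = D_6/(r−g) = 3.73/(0.1288−0.0373) = 40.7650
P₀ = V_5/(1+r)^5 = 40.7650/(1+0.1288)^5 = 22.2435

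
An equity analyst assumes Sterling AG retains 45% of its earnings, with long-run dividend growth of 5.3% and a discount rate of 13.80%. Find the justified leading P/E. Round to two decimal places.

Payout ratio b = 1 − 0.45 = 0.55.
Justified leading P/E = b/(r−g) = 0.55/(0.138−0.053) = 6.4706

6.47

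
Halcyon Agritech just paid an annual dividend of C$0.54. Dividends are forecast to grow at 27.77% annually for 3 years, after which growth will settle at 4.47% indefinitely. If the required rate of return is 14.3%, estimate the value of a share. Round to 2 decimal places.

Two-stage DDM. Project D₁…D_3 at 0.2777, terminal growth 0.0447, discount at r = 0.143.
D_1 = 0.6900
D_2 = 0.8816
D_3 = 1.1264
Terminal value at t=3: TV = D_4/(r−g) = 1.1767/(0.143−0.0447) = 11.9707
P₀ = 0.6900/(1+0.143)^1 + 0.8816/(1+0.143)^2 + 1.1264/(1+0.143)^3 + 11.9707/(1+0.143)^3 = 10.0491

C$10.05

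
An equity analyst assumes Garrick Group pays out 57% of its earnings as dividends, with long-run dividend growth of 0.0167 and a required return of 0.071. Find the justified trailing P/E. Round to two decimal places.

Justified trailing P/E = b(1+g)/(r−g) = 0.57×(1+0.0167)/(0.071−0.0167) = 10.6725

10.67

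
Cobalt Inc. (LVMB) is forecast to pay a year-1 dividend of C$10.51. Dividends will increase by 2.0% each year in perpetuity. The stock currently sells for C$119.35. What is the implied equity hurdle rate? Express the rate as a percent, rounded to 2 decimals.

Rearranging the constant-growth DDM: r = D₁/P₀ + g.
r = 10.5100 / 119.35 + 0.02 = 0.08806 + 0.02 = 0.10806

10.81%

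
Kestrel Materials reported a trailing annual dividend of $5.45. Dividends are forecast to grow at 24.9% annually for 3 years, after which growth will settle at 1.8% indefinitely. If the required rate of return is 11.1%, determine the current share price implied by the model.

$105.52

Two-stage DDM. Project D₁…D_3 at 0.249, terminal growth 0.018, discount at r = 0.111.
D_1 = 6.8071
D_2 = 8.5020
D_3 = 10.6190
Terminal value at t=3: TV = D_4/(r−g) = 10.8101/(0.111−0.018) = 116.2381
P₀ = 6.8071/(1+0.111)^1 + 8.5020/(1+0.111)^2 + 10.6190/(1+0.111)^3 + 116.2381/(1+0.111)^3 = 105.5216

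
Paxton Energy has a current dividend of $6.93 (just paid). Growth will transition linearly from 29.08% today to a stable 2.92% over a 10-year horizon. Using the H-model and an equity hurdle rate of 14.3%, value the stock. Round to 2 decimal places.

$142.33

H-model: P₀ = D₀[(1+g_L) + H(g_S−g_L)]/(r−g_L), with H = 10/2 = 5.
P₀ = 6.93 × [(1+0.0292) + 5×(0.2908−0.0292)] / (0.143−0.0292)
   = 6.93 × 2.3372 / 0.1138 = 142.3269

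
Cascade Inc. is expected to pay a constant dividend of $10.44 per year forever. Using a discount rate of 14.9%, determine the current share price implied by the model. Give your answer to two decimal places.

$70.07

Zero-growth DDM (perpetuity): P₀ = D/r = 10.44 / 0.149 = 70.0671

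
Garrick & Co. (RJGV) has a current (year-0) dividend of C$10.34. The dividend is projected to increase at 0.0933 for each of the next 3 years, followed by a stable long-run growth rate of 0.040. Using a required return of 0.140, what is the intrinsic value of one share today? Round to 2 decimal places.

C$123.40

Two-stage DDM. Project D₁…D_3 at 0.0933, terminal growth 0.04, discount at r = 0.14.
D_1 = 11.3047
D_2 = 12.3595
D_3 = 13.5126
Terminal value at t=3: TV = D_4/(r−g) = 14.0531/(0.14−0.04) = 140.5309
P₀ = 11.3047/(1+0.14)^1 + 12.3595/(1+0.14)^2 + 13.5126/(1+0.14)^3 + 140.5309/(1+0.14)^3 = 123.4016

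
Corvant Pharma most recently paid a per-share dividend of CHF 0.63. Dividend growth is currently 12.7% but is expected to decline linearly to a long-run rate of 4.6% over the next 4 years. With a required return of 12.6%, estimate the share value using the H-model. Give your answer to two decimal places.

CHF 9.51

H-model: P₀ = D₀[(1+g_L) + H(g_S−g_L)]/(r−g_L), with H = 4/2 = 2.
P₀ = 0.63 × [(1+0.046) + 2×(0.127−0.046)] / (0.126−0.046)
   = 0.63 × 1.2080 / 0.08 = 9.5130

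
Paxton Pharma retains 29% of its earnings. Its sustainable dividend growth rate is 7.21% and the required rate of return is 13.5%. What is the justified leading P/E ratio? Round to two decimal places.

11.29

Payout ratio b = 1 − 0.29 = 0.71.
Justified leading P/E = b/(r−g) = 0.71/(0.135−0.0721) = 11.2878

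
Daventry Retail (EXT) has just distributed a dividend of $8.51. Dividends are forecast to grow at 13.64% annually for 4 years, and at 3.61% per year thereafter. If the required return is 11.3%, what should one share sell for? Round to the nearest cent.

$160.48

Two-stage DDM. Project D₁…D_4 at 0.1364, terminal growth 0.0361, discount at r = 0.113.
D_1 = 9.6708
D_2 = 10.9899
D_3 = 12.4889
D_4 = 14.1924
Terminal value at t=4: TV = D_5/(r−g) = 14.7047/(0.113−0.0361) = 191.2185
P₀ = 9.6708/(1+0.113)^1 + 10.9899/(1+0.113)^2 + 12.4889/(1+0.113)^3 + 14.1924/(1+0.113)^4 + 191.2185/(1+0.113)^4 = 160.4761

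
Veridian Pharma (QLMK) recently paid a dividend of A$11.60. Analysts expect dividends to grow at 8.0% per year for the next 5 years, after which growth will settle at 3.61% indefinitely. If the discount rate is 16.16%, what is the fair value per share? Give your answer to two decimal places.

Two-stage DDM. Project D₁…D_5 at 0.08, terminal growth 0.0361, discount at r = 0.1616.
D_1 = 12.5280
D_2 = 13.5302
D_3 = 14.6127
D_4 = 15.7817
D_5 = 17.0442
Terminal value at t=5: TV = D_6/(r−g) = 17.6595/(0.1616−0.0361) = 140.7132
P₀ = 12.5280/(1+0.1616)^1 + 13.5302/(1+0.1616)^2 + 14.6127/(1+0.1616)^3 + 15.7817/(1+0.1616)^4 + 17.0442/(1+0.1616)^5 + 140.7132/(1+0.1616)^5 = 113.3983

A$113.40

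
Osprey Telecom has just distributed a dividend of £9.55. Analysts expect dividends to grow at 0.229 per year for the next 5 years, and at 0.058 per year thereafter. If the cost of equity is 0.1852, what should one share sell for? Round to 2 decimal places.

Two-stage DDM. Project D₁…D_5 at 0.229, terminal growth 0.058, discount at r = 0.1852.
D_1 = 11.7370
D_2 = 14.4247
D_3 = 17.7280
D_4 = 21.7877
D_5 = 26.7771
Terminal value at t=5: TV = D_6/(r−g) = 28.3301/(0.1852−0.058) = 222.7211
P₀ = 11.7370/(1+0.1852)^1 + 14.4247/(1+0.1852)^2 + 17.7280/(1+0.1852)^3 + 21.7877/(1+0.1852)^4 + 26.7771/(1+0.1852)^5 + 222.7211/(1+0.1852)^5 = 148.5485

£148.55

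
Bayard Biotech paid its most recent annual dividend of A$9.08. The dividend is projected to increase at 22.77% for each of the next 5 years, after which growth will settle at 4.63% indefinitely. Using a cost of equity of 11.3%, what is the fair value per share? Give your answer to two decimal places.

Two-stage DDM. Project D₁…D_5 at 0.2277, terminal growth 0.0463, discount at r = 0.113.
D_1 = 11.1475
D_2 = 13.6858
D_3 = 16.8021
D_4 = 20.6279
D_5 = 25.3249
Terminal value at t=5: TV = D_6/(r−g) = 26.4974/(0.113−0.0463) = 397.2625
P₀ = 11.1475/(1+0.113)^1 + 13.6858/(1+0.113)^2 + 16.8021/(1+0.113)^3 + 20.6279/(1+0.113)^4 + 25.3249/(1+0.113)^5 + 397.2625/(1+0.113)^5 = 294.1157

A$294.12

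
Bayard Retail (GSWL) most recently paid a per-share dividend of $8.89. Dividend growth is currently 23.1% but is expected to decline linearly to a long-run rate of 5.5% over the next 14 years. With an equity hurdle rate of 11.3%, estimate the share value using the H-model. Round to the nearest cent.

H-model: P₀ = D₀[(1+g_L) + H(g_S−g_L)]/(r−g_L), with H = 14/2 = 7.
P₀ = 8.89 × [(1+0.055) + 7×(0.231−0.055)] / (0.113−0.055)
   = 8.89 × 2.2870 / 0.058 = 350.5419

$350.54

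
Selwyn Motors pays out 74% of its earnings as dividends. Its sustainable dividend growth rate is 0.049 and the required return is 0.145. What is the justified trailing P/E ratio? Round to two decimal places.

8.09

Justified trailing P/E = b(1+g)/(r−g) = 0.74×(1+0.049)/(0.145−0.049) = 8.0860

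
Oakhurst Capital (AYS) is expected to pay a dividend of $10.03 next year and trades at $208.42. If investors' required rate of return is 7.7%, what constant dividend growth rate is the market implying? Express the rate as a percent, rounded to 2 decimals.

From P₀ = D₁/(r − g), the implied growth is g = r − D₁/P₀.
g = 0.077 − 10.03/208.42 = 0.077 − 0.04812 = 0.02888

2.89%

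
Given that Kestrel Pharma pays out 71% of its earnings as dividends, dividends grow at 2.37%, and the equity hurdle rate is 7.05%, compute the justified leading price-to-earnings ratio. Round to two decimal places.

Justified leading P/E = b/(r−g) = 0.71/(0.0705−0.0237) = 15.1709

15.17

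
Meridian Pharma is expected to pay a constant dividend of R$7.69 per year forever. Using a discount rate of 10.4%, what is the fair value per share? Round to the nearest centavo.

Zero-growth DDM (perpetuity): P₀ = D/r = 7.69 / 0.104 = 73.9423

R$73.94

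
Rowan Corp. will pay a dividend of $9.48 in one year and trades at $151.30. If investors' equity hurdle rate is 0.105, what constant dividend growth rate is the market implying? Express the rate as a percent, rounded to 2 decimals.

From P₀ = D₁/(r − g), the implied growth is g = r − D₁/P₀.
g = 0.105 − 9.48/151.30 = 0.105 − 0.06266 = 0.04234

4.23%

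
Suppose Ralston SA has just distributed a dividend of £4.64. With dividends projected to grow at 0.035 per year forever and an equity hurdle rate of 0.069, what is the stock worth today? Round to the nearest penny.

Gordon growth model: P₀ = D₁/(r − g). D₁ = 4.64 × (1 + 0.035) = 4.8024.
P₀ = 4.8024 / (0.069 − 0.035) = 4.8024 / 0.034 = 141.2471

£141.25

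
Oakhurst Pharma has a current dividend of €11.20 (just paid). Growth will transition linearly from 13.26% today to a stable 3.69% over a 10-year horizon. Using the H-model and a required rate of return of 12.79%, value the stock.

H-model: P₀ = D₀[(1+g_L) + H(g_S−g_L)]/(r−g_L), with H = 10/2 = 5.
P₀ = 11.20 × [(1+0.0369) + 5×(0.1326−0.0369)] / (0.1279−0.0369)
   = 11.20 × 1.5154 / 0.091 = 186.5108

€186.51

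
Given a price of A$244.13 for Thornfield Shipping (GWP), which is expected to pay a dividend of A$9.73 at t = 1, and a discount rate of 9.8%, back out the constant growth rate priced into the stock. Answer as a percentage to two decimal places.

From P₀ = D₁/(r − g), the implied growth is g = r − D₁/P₀.
g = 0.098 − 9.73/244.13 = 0.098 − 0.03986 = 0.05814

5.81%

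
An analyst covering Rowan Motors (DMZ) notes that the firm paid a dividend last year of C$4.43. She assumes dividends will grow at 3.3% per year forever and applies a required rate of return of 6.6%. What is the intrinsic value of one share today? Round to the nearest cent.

Gordon growth model: P₀ = D₁/(r − g). D₁ = 4.43 × (1 + 0.033) = 4.5762.
P₀ = 4.5762 / (0.066 − 0.033) = 4.5762 / 0.033 = 138.6724

C$138.67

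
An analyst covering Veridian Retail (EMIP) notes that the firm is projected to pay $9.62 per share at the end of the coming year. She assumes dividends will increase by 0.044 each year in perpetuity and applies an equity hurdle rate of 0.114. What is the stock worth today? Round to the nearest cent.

$137.43

Gordon growth model: P₀ = D₁/(r − g), with D₁ = 9.62 given directly.
P₀ = 9.6200 / (0.114 − 0.044) = 9.6200 / 0.07 = 137.4286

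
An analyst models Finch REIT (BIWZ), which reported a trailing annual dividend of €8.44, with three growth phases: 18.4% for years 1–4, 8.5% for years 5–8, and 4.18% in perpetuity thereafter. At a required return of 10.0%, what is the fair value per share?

Three-stage DDM. Project D₁…D_8; terminal Gordon value at t=8 with g = 0.0418; discount at r = 0.1.
D_1 = 9.9930
D_2 = 11.8317
D_3 = 14.0087
D_4 = 16.5863
D_5 = 17.9961
D_6 = 19.5258
D_7 = 21.1855
D_8 = 22.9863
TV_8 = 23.9471/(0.1−0.0418) = 411.4619
P₀ = Σ Dₜ/(1+r)ᵗ + TV_8/(1+r)^8 = 276.4571

€276.46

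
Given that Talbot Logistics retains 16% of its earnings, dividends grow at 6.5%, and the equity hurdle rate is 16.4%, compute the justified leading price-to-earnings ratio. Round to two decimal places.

8.48

Payout ratio b = 1 − 0.16 = 0.84.
Justified leading P/E = b/(r−g) = 0.84/(0.164−0.065) = 8.4848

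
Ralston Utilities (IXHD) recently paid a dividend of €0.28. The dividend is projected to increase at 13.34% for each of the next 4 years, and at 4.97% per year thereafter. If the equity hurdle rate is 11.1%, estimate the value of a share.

€6.37

Two-stage DDM. Project D₁…D_4 at 0.1334, terminal growth 0.0497, discount at r = 0.111.
D_1 = 0.3174
D_2 = 0.3597
D_3 = 0.4077
D_4 = 0.4621
Terminal value at t=4: TV = D_5/(r−g) = 0.4850/(0.111−0.0497) = 7.9122
P₀ = 0.3174/(1+0.111)^1 + 0.3597/(1+0.111)^2 + 0.4077/(1+0.111)^3 + 0.4621/(1+0.111)^4 + 7.9122/(1+0.111)^4 = 6.3709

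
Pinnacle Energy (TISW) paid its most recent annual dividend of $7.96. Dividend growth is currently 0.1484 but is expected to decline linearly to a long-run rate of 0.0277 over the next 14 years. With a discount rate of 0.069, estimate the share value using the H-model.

$360.92

H-model: P₀ = D₀[(1+g_L) + H(g_S−g_L)]/(r−g_L), with H = 14/2 = 7.
P₀ = 7.96 × [(1+0.0277) + 7×(0.1484−0.0277)] / (0.069−0.0277)
   = 7.96 × 1.8726 / 0.0413 = 360.9176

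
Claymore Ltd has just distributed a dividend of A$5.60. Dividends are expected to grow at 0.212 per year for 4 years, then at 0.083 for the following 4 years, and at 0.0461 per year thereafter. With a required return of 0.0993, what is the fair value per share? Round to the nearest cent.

A$213.91

Three-stage DDM. Project D₁…D_8; terminal Gordon value at t=8 with g = 0.0461; discount at r = 0.0993.
D_1 = 6.7872
D_2 = 8.2261
D_3 = 9.9700
D_4 = 12.0837
D_5 = 13.0866
D_6 = 14.1728
D_7 = 15.3491
D_8 = 16.6231
TV_8 = 17.3894/(0.0993−0.0461) = 326.8691
P₀ = Σ Dₜ/(1+r)ᵗ + TV_8/(1+r)^8 = 213.9144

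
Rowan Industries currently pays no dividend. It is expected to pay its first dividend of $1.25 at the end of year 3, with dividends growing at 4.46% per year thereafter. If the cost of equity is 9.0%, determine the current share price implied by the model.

$23.17

Deferred-dividend DDM. At t=2 the remaining stream is a growing perpetuity with first payment D_3 = 1.25.
V_2 = D_3/(r−g) = 1.25/(0.09−0.0446) = 27.5330
P₀ = V_2/(1+r)^2 = 27.5330/(1+0.09)^2 = 23.1740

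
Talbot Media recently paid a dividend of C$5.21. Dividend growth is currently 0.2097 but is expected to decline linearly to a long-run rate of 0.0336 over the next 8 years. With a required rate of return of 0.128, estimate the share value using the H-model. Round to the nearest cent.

C$95.92

H-model: P₀ = D₀[(1+g_L) + H(g_S−g_L)]/(r−g_L), with H = 8/2 = 4.
P₀ = 5.21 × [(1+0.0336) + 4×(0.2097−0.0336)] / (0.128−0.0336)
   = 5.21 × 1.7380 / 0.0944 = 95.9214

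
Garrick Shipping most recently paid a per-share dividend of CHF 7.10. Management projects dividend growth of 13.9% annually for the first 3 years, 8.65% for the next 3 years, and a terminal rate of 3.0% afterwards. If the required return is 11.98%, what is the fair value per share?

CHF 121.42

Three-stage DDM. Project D₁…D_6; terminal Gordon value at t=6 with g = 0.03; discount at r = 0.1198.
D_1 = 8.0869
D_2 = 9.2110
D_3 = 10.4913
D_4 = 11.3988
D_5 = 12.3848
D_6 = 13.4561
TV_6 = 13.8598/(0.1198−0.03) = 154.3404
P₀ = Σ Dₜ/(1+r)ᵗ + TV_6/(1+r)^6 = 121.4239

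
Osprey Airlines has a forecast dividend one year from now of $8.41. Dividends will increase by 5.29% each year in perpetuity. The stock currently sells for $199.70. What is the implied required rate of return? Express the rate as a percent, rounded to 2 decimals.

Rearranging the constant-growth DDM: r = D₁/P₀ + g.
r = 8.4100 / 199.70 + 0.0529 = 0.04211 + 0.0529 = 0.09501

9.50%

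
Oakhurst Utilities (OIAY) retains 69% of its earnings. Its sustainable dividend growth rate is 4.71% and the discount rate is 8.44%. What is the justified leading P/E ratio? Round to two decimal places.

Payout ratio b = 1 − 0.69 = 0.31.
Justified leading P/E = b/(r−g) = 0.31/(0.0844−0.0471) = 8.3110

8.31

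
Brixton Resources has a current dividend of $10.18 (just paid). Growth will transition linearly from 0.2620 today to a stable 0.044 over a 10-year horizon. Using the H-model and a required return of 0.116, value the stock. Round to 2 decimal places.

$301.72

H-model: P₀ = D₀[(1+g_L) + H(g_S−g_L)]/(r−g_L), with H = 10/2 = 5.
P₀ = 10.18 × [(1+0.044) + 5×(0.262−0.044)] / (0.116−0.044)
   = 10.18 × 2.1340 / 0.072 = 301.7239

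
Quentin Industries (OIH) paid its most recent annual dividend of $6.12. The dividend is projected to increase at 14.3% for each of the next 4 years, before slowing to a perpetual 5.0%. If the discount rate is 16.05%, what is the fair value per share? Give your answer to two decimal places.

$78.30

Two-stage DDM. Project D₁…D_4 at 0.143, terminal growth 0.05, discount at r = 0.1605.
D_1 = 6.9952
D_2 = 7.9955
D_3 = 9.1388
D_4 = 10.4457
Terminal value at t=4: TV = D_5/(r−g) = 10.9680/(0.1605−0.05) = 99.2575
P₀ = 6.9952/(1+0.1605)^1 + 7.9955/(1+0.1605)^2 + 9.1388/(1+0.1605)^3 + 10.4457/(1+0.1605)^4 + 99.2575/(1+0.1605)^4 = 78.2956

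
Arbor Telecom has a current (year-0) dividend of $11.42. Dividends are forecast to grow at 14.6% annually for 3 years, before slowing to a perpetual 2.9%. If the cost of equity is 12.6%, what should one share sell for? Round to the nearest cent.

$163.21

Two-stage DDM. Project D₁…D_3 at 0.146, terminal growth 0.029, discount at r = 0.126.
D_1 = 13.0873
D_2 = 14.9981
D_3 = 17.1878
Terminal value at t=3: TV = D_4/(r−g) = 17.6862/(0.126−0.029) = 182.3323
P₀ = 13.0873/(1+0.126)^1 + 14.9981/(1+0.126)^2 + 17.1878/(1+0.126)^3 + 182.3323/(1+0.126)^3 = 163.2084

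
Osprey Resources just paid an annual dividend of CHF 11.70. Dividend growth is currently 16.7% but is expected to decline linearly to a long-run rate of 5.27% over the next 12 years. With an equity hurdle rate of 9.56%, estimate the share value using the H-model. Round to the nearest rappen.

CHF 474.14

H-model: P₀ = D₀[(1+g_L) + H(g_S−g_L)]/(r−g_L), with H = 12/2 = 6.
P₀ = 11.70 × [(1+0.0527) + 6×(0.167−0.0527)] / (0.0956−0.0527)
   = 11.70 × 1.7385 / 0.0429 = 474.1364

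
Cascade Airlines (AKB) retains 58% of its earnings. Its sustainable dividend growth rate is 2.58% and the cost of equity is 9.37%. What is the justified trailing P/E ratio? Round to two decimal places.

6.35

Payout ratio b = 1 − 0.58 = 0.42.
Justified trailing P/E = b(1+g)/(r−g) = 0.42×(1+0.0258)/(0.0937−0.0258) = 6.3452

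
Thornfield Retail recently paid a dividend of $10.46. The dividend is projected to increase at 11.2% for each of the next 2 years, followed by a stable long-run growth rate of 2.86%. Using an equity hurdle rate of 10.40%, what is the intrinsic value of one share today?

Two-stage DDM. Project D₁…D_2 at 0.112, terminal growth 0.0286, discount at r = 0.104.
D_1 = 11.6315
D_2 = 12.9343
Terminal value at t=2: TV = D_3/(r−g) = 13.3042/(0.104−0.0286) = 176.4479
P₀ = 11.6315/(1+0.104)^1 + 12.9343/(1+0.104)^2 + 176.4479/(1+0.104)^2 = 165.9178

$165.92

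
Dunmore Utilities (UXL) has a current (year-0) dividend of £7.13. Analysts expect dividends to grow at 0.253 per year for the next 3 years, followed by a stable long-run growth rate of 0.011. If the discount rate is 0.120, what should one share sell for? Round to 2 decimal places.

Two-stage DDM. Project D₁…D_3 at 0.253, terminal growth 0.011, discount at r = 0.12.
D_1 = 8.9339
D_2 = 11.1942
D_3 = 14.0263
Terminal value at t=3: TV = D_4/(r−g) = 14.1806/(0.12−0.011) = 130.0970
P₀ = 8.9339/(1+0.12)^1 + 11.1942/(1+0.12)^2 + 14.0263/(1+0.12)^3 + 130.0970/(1+0.12)^3 = 119.4847

£119.48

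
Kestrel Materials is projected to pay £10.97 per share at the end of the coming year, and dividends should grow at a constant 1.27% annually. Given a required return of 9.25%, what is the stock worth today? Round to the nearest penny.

£137.47

Gordon growth model: P₀ = D₁/(r − g), with D₁ = 10.97 given directly.
P₀ = 10.9700 / (0.0925 − 0.0127) = 10.9700 / 0.0798 = 137.4687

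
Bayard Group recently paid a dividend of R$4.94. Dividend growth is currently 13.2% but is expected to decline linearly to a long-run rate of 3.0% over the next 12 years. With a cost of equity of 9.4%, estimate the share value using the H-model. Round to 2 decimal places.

R$126.74

H-model: P₀ = D₀[(1+g_L) + H(g_S−g_L)]/(r−g_L), with H = 12/2 = 6.
P₀ = 4.94 × [(1+0.03) + 6×(0.132−0.03)] / (0.094−0.03)
   = 4.94 × 1.6420 / 0.064 = 126.7419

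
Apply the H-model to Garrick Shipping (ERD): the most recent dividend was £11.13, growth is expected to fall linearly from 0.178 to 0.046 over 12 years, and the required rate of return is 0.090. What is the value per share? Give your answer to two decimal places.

£464.93

H-model: P₀ = D₀[(1+g_L) + H(g_S−g_L)]/(r−g_L), with H = 12/2 = 6.
P₀ = 11.13 × [(1+0.046) + 6×(0.178−0.046)] / (0.09−0.046)
   = 11.13 × 1.8380 / 0.044 = 464.9305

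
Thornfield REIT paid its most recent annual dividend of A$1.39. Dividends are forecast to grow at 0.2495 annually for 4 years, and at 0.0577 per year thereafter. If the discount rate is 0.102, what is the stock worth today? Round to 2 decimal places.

Two-stage DDM. Project D₁…D_4 at 0.2495, terminal growth 0.0577, discount at r = 0.102.
D_1 = 1.7368
D_2 = 2.1701
D_3 = 2.7116
D_4 = 3.3881
Terminal value at t=4: TV = D_5/(r−g) = 3.5836/(0.102−0.0577) = 80.8944
P₀ = 1.7368/(1+0.102)^1 + 2.1701/(1+0.102)^2 + 2.7116/(1+0.102)^3 + 3.3881/(1+0.102)^4 + 80.8944/(1+0.102)^4 = 62.5386

A$62.54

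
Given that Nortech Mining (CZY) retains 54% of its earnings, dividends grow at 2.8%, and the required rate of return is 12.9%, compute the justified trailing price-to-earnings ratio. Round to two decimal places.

4.68

Payout ratio b = 1 − 0.54 = 0.46.
Justified trailing P/E = b(1+g)/(r−g) = 0.46×(1+0.028)/(0.129−0.028) = 4.6820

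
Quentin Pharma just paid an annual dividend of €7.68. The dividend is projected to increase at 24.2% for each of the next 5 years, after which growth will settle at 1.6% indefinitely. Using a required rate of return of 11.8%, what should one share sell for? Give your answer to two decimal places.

€182.67

Two-stage DDM. Project D₁…D_5 at 0.242, terminal growth 0.016, discount at r = 0.118.
D_1 = 9.5386
D_2 = 11.8469
D_3 = 14.7138
D_4 = 18.2746
D_5 = 22.6970
Terminal value at t=5: TV = D_6/(r−g) = 23.0602/(0.118−0.016) = 226.0803
P₀ = 9.5386/(1+0.118)^1 + 11.8469/(1+0.118)^2 + 14.7138/(1+0.118)^3 + 18.2746/(1+0.118)^4 + 22.6970/(1+0.118)^5 + 226.0803/(1+0.118)^5 = 182.6665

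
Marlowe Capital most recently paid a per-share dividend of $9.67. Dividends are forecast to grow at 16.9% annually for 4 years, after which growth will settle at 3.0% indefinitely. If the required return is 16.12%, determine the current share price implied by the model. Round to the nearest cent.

$117.31

Two-stage DDM. Project D₁…D_4 at 0.169, terminal growth 0.03, discount at r = 0.1612.
D_1 = 11.3042
D_2 = 13.2146
D_3 = 15.4479
D_4 = 18.0586
Terminal value at t=4: TV = D_5/(r−g) = 18.6004/(0.1612−0.03) = 141.7712
P₀ = 11.3042/(1+0.1612)^1 + 13.2146/(1+0.1612)^2 + 15.4479/(1+0.1612)^3 + 18.0586/(1+0.1612)^4 + 141.7712/(1+0.1612)^4 = 117.3097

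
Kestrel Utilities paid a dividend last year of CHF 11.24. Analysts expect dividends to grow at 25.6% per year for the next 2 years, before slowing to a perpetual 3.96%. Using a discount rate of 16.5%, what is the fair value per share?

Two-stage DDM. Project D₁…D_2 at 0.256, terminal growth 0.0396, discount at r = 0.165.
D_1 = 14.1174
D_2 = 17.7315
Terminal value at t=2: TV = D_3/(r−g) = 18.4337/(0.165−0.0396) = 146.9990
P₀ = 14.1174/(1+0.165)^1 + 17.7315/(1+0.165)^2 + 146.9990/(1+0.165)^2 = 133.4910

CHF 133.49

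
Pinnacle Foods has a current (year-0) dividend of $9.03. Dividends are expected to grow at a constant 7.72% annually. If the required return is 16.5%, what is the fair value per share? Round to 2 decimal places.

$110.79

Gordon growth model: P₀ = D₁/(r − g). D₁ = 9.03 × (1 + 0.0772) = 9.7271.
P₀ = 9.7271 / (0.165 − 0.0772) = 9.7271 / 0.0878 = 110.7872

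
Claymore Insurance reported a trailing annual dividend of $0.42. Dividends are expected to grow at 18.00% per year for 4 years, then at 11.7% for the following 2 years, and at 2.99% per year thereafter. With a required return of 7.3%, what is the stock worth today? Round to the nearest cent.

$19.36

Three-stage DDM. Project D₁…D_6; terminal Gordon value at t=6 with g = 0.0299; discount at r = 0.073.
D_1 = 0.4956
D_2 = 0.5848
D_3 = 0.6901
D_4 = 0.8143
D_5 = 0.9096
D_6 = 1.0160
TV_6 = 1.0464/(0.073−0.0299) = 24.2774
P₀ = Σ Dₜ/(1+r)ᵗ + TV_6/(1+r)^6 = 19.3555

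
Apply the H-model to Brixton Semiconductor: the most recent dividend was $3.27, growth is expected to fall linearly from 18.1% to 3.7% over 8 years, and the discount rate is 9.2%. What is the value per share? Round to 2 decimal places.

$95.90

H-model: P₀ = D₀[(1+g_L) + H(g_S−g_L)]/(r−g_L), with H = 8/2 = 4.
P₀ = 3.27 × [(1+0.037) + 4×(0.181−0.037)] / (0.092−0.037)
   = 3.27 × 1.6130 / 0.055 = 95.9002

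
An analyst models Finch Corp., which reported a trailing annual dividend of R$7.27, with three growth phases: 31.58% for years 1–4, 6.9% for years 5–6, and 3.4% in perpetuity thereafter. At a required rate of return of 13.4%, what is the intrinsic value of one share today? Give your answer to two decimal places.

R$187.98

Three-stage DDM. Project D₁…D_6; terminal Gordon value at t=6 with g = 0.034; discount at r = 0.134.
D_1 = 9.5659
D_2 = 12.5868
D_3 = 16.5617
D_4 = 21.7918
D_5 = 23.2955
D_6 = 24.9029
TV_6 = 25.7496/(0.134−0.034) = 257.4956
P₀ = Σ Dₜ/(1+r)ᵗ + TV_6/(1+r)^6 = 187.9763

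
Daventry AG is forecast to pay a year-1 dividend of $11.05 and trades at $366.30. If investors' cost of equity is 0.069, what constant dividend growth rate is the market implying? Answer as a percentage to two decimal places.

From P₀ = D₁/(r − g), the implied growth is g = r − D₁/P₀.
g = 0.069 − 11.05/366.30 = 0.069 − 0.03017 = 0.03883

3.88%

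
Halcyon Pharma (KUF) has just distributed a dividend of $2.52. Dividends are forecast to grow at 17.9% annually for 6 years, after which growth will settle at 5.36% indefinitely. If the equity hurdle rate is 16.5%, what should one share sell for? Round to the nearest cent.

Two-stage DDM. Project D₁…D_6 at 0.179, terminal growth 0.0536, discount at r = 0.165.
D_1 = 2.9711
D_2 = 3.5029
D_3 = 4.1299
D_4 = 4.8692
D_5 = 5.7408
D_6 = 6.7684
Terminal value at t=6: TV = D_7/(r−g) = 7.1311/(0.165−0.0536) = 64.0138
P₀ = 2.9711/(1+0.165)^1 + 3.5029/(1+0.165)^2 + 4.1299/(1+0.165)^3 + 4.8692/(1+0.165)^4 + 5.7408/(1+0.165)^5 + 6.7684/(1+0.165)^6 + 64.0138/(1+0.165)^6 = 41.3735

$41.37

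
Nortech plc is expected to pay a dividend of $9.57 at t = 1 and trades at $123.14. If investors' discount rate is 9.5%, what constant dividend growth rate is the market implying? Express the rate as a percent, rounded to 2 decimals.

From P₀ = D₁/(r − g), the implied growth is g = r − D₁/P₀.
g = 0.095 − 9.57/123.14 = 0.095 − 0.07772 = 0.01728

1.73%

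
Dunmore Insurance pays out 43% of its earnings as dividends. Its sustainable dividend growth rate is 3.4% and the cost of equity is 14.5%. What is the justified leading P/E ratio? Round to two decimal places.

Justified leading P/E = b/(r−g) = 0.43/(0.145−0.034) = 3.8739

3.87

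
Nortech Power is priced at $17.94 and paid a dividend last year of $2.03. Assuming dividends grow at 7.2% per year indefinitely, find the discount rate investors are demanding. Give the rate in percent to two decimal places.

Rearranging the constant-growth DDM: r = D₁/P₀ + g.
D₁ = 2.03 × (1 + 0.072) = 2.1762.
r = 2.1762 / 17.94 + 0.072 = 0.12130 + 0.072 = 0.19330

19.33%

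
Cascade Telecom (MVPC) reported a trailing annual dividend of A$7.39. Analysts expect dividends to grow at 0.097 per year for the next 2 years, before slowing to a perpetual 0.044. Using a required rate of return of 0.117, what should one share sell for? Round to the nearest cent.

Two-stage DDM. Project D₁…D_2 at 0.097, terminal growth 0.044, discount at r = 0.117.
D_1 = 8.1068
D_2 = 8.8932
Terminal value at t=2: TV = D_3/(r−g) = 9.2845/(0.117−0.044) = 127.1848
P₀ = 8.1068/(1+0.117)^1 + 8.8932/(1+0.117)^2 + 127.1848/(1+0.117)^2 = 116.3217

A$116.32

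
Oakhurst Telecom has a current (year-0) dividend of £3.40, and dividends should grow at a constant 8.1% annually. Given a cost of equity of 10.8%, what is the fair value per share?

Gordon growth model: P₀ = D₁/(r − g). D₁ = 3.40 × (1 + 0.081) = 3.6754.
P₀ = 3.6754 / (0.108 − 0.081) = 3.6754 / 0.027 = 136.1259

£136.13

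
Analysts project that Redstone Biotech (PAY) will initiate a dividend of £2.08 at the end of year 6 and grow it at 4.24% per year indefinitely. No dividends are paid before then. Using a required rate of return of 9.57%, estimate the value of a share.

Deferred-dividend DDM. At t=5 the remaining stream is a growing perpetuity with first payment D_6 = 2.08.
V_5 = D_6/(r−g) = 2.08/(0.0957−0.0424) = 39.0244
P₀ = V_5/(1+r)^5 = 39.0244/(1+0.0957)^5 = 24.7103

£24.71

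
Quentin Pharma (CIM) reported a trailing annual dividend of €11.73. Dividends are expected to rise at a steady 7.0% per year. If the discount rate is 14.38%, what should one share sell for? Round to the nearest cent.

Gordon growth model: P₀ = D₁/(r − g). D₁ = 11.73 × (1 + 0.07) = 12.5511.
P₀ = 12.5511 / (0.1438 − 0.07) = 12.5511 / 0.0738 = 170.0691

€170.07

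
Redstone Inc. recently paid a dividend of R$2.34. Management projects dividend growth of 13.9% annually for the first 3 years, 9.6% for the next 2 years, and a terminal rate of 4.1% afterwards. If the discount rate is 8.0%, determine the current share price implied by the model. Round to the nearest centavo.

R$88.88

Three-stage DDM. Project D₁…D_5; terminal Gordon value at t=5 with g = 0.041; discount at r = 0.08.
D_1 = 2.6653
D_2 = 3.0357
D_3 = 3.4577
D_4 = 3.7896
D_5 = 4.1534
TV_5 = 4.3237/(0.08−0.041) = 110.8649
P₀ = Σ Dₜ/(1+r)ᵗ + TV_5/(1+r)^5 = 88.8804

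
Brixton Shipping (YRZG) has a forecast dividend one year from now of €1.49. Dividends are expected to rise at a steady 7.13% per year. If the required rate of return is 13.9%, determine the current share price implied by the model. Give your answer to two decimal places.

€22.01

Gordon growth model: P₀ = D₁/(r − g), with D₁ = 1.49 given directly.
P₀ = 1.4900 / (0.139 − 0.0713) = 1.4900 / 0.0677 = 22.0089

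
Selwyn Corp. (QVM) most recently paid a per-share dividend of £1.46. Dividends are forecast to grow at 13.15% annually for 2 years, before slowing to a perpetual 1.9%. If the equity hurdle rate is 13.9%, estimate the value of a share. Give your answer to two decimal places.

£15.13

Two-stage DDM. Project D₁…D_2 at 0.1315, terminal growth 0.019, discount at r = 0.139.
D_1 = 1.6520
D_2 = 1.8692
Terminal value at t=2: TV = D_3/(r−g) = 1.9047/(0.139−0.019) = 15.8728
P₀ = 1.6520/(1+0.139)^1 + 1.8692/(1+0.139)^2 + 15.8728/(1+0.139)^2 = 15.1263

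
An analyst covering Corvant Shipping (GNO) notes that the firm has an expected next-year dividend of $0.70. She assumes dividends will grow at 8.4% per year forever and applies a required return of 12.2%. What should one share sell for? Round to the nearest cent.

Gordon growth model: P₀ = D₁/(r − g), with D₁ = 0.70 given directly.
P₀ = 0.7000 / (0.122 − 0.084) = 0.7000 / 0.038 = 18.4211

$18.42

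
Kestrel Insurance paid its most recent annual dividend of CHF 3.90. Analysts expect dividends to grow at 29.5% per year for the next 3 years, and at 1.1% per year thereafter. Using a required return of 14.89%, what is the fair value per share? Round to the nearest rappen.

CHF 55.88

Two-stage DDM. Project D₁…D_3 at 0.295, terminal growth 0.011, discount at r = 0.1489.
D_1 = 5.0505
D_2 = 6.5404
D_3 = 8.4698
Terminal value at t=3: TV = D_4/(r−g) = 8.5630/(0.1489−0.011) = 62.0956
P₀ = 5.0505/(1+0.1489)^1 + 6.5404/(1+0.1489)^2 + 8.4698/(1+0.1489)^3 + 62.0956/(1+0.1489)^3 = 55.8822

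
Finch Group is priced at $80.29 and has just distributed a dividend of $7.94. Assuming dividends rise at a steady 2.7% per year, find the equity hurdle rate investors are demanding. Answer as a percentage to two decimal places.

Rearranging the constant-growth DDM: r = D₁/P₀ + g.
D₁ = 7.94 × (1 + 0.027) = 8.1544.
r = 8.1544 / 80.29 + 0.027 = 0.10156 + 0.027 = 0.12856

12.86%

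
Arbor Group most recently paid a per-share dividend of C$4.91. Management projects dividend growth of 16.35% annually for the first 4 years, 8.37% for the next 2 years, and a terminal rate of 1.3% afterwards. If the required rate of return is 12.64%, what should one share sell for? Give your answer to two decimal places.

C$78.08

Three-stage DDM. Project D₁…D_6; terminal Gordon value at t=6 with g = 0.013; discount at r = 0.1264.
D_1 = 5.7128
D_2 = 6.6468
D_3 = 7.7336
D_4 = 8.9980
D_5 = 9.7512
D_6 = 10.5673
TV_6 = 10.7047/(0.1264−0.013) = 94.3977
P₀ = Σ Dₜ/(1+r)ᵗ + TV_6/(1+r)^6 = 78.0802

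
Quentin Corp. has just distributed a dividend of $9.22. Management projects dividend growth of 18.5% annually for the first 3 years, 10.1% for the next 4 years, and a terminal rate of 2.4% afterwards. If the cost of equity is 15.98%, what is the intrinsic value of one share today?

Three-stage DDM. Project D₁…D_7; terminal Gordon value at t=7 with g = 0.024; discount at r = 0.1598.
D_1 = 10.9257
D_2 = 12.9470
D_3 = 15.3421
D_4 = 16.8917
D_5 = 18.5978
D_6 = 20.4761
D_7 = 22.5442
TV_7 = 23.0853/(0.1598−0.024) = 169.9947
P₀ = Σ Dₜ/(1+r)ᵗ + TV_7/(1+r)^7 = 123.6985

$123.70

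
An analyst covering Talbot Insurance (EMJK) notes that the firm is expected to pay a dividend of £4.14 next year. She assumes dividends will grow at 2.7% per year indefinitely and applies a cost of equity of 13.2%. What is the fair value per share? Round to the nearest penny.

£39.43

Gordon growth model: P₀ = D₁/(r − g), with D₁ = 4.14 given directly.
P₀ = 4.1400 / (0.132 − 0.027) = 4.1400 / 0.105 = 39.4286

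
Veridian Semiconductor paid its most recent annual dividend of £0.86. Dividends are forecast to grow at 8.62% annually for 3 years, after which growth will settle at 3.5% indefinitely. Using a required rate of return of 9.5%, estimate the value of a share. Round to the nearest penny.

£17.02

Two-stage DDM. Project D₁…D_3 at 0.0862, terminal growth 0.035, discount at r = 0.095.
D_1 = 0.9341
D_2 = 1.0147
D_3 = 1.1021
Terminal value at t=3: TV = D_4/(r−g) = 1.1407/(0.095−0.035) = 19.0115
P₀ = 0.9341/(1+0.095)^1 + 1.0147/(1+0.095)^2 + 1.1021/(1+0.095)^3 + 19.0115/(1+0.095)^3 = 17.0190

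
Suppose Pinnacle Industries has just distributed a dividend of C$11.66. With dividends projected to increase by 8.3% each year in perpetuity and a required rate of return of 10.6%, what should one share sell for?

C$549.03

Gordon growth model: P₀ = D₁/(r − g). D₁ = 11.66 × (1 + 0.083) = 12.6278.
P₀ = 12.6278 / (0.106 − 0.083) = 12.6278 / 0.023 = 549.0339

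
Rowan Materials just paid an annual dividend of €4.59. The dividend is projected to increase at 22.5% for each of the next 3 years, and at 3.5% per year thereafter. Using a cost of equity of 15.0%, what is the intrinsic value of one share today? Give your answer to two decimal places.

€65.58

Two-stage DDM. Project D₁…D_3 at 0.225, terminal growth 0.035, discount at r = 0.15.
D_1 = 5.6227
D_2 = 6.8879
D_3 = 8.4376
Terminal value at t=3: TV = D_4/(r−g) = 8.7330/(0.15−0.035) = 75.9388
P₀ = 5.6227/(1+0.15)^1 + 6.8879/(1+0.15)^2 + 8.4376/(1+0.15)^3 + 75.9388/(1+0.15)^3 = 65.5764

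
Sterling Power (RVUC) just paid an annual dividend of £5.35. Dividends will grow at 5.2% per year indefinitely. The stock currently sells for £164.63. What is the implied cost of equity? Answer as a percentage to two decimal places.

8.62%

Rearranging the constant-growth DDM: r = D₁/P₀ + g.
D₁ = 5.35 × (1 + 0.052) = 5.6282.
r = 5.6282 / 164.63 + 0.052 = 0.03419 + 0.052 = 0.08619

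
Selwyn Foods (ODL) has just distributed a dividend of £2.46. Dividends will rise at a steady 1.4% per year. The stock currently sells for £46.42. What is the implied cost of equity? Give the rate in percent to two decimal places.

Rearranging the constant-growth DDM: r = D₁/P₀ + g.
D₁ = 2.46 × (1 + 0.014) = 2.4944.
r = 2.4944 / 46.42 + 0.014 = 0.05374 + 0.014 = 0.06774

6.77%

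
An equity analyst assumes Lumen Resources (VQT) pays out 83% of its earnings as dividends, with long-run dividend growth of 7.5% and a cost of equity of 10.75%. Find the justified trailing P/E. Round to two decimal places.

Justified trailing P/E = b(1+g)/(r−g) = 0.83×(1+0.075)/(0.1075−0.075) = 27.4538

27.45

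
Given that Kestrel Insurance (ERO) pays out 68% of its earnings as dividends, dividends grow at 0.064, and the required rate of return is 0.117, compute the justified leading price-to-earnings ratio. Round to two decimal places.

Justified leading P/E = b/(r−g) = 0.68/(0.117−0.064) = 12.8302

12.83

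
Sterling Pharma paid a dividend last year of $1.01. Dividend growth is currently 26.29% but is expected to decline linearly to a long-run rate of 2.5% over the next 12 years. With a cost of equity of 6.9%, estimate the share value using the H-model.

H-model: P₀ = D₀[(1+g_L) + H(g_S−g_L)]/(r−g_L), with H = 12/2 = 6.
P₀ = 1.01 × [(1+0.025) + 6×(0.2629−0.025)] / (0.069−0.025)
   = 1.01 × 2.4524 / 0.044 = 56.2937

$56.29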